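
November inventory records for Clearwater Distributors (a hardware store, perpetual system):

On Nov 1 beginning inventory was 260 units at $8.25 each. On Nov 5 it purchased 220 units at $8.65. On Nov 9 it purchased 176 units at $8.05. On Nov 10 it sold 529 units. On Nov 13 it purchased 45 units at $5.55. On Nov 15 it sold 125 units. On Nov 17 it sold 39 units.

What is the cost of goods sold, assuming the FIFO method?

Nov 10, 529 sold [FIFO — oldest first]: 260 @ $8.25 + 220 @ $8.65 + 49 @ $8.05 = $4,442.45
Nov 15, 125 sold [FIFO — oldest first]: 125 @ $8.05 = $1,006.25
Nov 17, 39 sold [FIFO — oldest first]: 2 @ $8.05 + 37 @ $5.55 = $221.45
Total COGS = $4,442.45 + $1,006.25 + $221.45 = $5,670.15
Ending inventory: 8 @ $5.55 = $44.40

COGS = $5,670.15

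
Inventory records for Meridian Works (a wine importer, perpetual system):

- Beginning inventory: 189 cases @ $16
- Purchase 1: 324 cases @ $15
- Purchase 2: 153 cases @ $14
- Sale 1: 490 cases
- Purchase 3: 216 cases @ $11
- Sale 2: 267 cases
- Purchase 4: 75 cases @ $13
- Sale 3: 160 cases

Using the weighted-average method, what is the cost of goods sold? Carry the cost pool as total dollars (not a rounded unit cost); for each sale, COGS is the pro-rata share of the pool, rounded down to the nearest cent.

After Beginning: 189 on hand, pool $3,024.00 (≈ $16.0000 each)
After Purchase 1: 513 on hand, pool $7,884.00 (≈ $15.3684 each)
After Purchase 2: 666 on hand, pool $10,026.00 (≈ $15.0541 each)
Sale 1, sell 490: 490/666 × $10,026.00 → $7,376.48
After Purchase 3: 392 on hand, pool $5,025.52 (≈ $12.8202 each)
Sale 2, sell 267: 267/392 × $5,025.52 → $3,422.99
After Purchase 4: 200 on hand, pool $2,577.53 (≈ $12.8877 each)
Sale 3, sell 160: 160/200 × $2,577.53 → $2,062.02
Total COGS = $7,376.48 + $3,422.99 + $2,062.02 = $12,861.49
Ending inventory (cost pool remaining) = $515.51

COGS = $12,861.49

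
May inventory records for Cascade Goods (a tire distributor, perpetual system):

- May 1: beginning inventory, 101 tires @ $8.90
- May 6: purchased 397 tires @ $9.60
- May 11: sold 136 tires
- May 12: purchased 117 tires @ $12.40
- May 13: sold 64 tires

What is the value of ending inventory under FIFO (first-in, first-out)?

May 11, 136 sold [FIFO — oldest first]: 101 @ $8.90 + 35 @ $9.60 = $1,234.90
May 13, 64 sold [FIFO — oldest first]: 64 @ $9.60 = $614.40
Total COGS = $1,234.90 + $614.40 = $1,849.30
Ending inventory: 298 @ $9.60 + 117 @ $12.40 = $4,311.60
Check: goods available $6,160.90 = COGS $1,849.30 + ending $4,311.60

Ending inventory = $4,311.60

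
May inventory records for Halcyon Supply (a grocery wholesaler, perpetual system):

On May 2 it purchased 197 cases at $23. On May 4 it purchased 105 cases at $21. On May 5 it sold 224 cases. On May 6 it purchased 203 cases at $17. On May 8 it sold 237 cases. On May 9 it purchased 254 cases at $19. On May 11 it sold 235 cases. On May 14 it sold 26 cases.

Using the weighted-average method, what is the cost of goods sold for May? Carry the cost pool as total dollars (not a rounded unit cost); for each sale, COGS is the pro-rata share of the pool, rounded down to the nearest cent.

COGS = $14,312.87

After May 2: 197 on hand, pool $4,531.00 (≈ $23.0000 each)
After May 4: 302 on hand, pool $6,736.00 (≈ $22.3046 each)
May 5, sell 224: 224/302 × $6,736.00 → $4,996.23
After May 6: 281 on hand, pool $5,190.77 (≈ $18.4725 each)
May 8, sell 237: 237/281 × $5,190.77 → $4,377.98
After May 9: 298 on hand, pool $5,638.79 (≈ $18.9221 each)
May 11, sell 235: 235/298 × $5,638.79 → $4,446.69
May 14, sell 26: 26/63 × $1,192.10 → $491.97
Total COGS = $4,996.23 + $4,377.98 + $4,446.69 + $491.97 = $14,312.87
Ending inventory (cost pool remaining) = $700.13
Check: goods available $15,013.00 = COGS $14,312.87 + ending $700.13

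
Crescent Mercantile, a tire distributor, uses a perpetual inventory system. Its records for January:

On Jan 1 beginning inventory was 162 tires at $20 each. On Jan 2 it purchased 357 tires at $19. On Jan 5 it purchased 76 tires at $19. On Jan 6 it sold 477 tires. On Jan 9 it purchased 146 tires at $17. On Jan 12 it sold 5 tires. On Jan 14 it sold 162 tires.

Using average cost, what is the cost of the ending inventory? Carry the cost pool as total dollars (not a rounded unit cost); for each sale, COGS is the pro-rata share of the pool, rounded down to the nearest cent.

After Jan 1: 162 on hand, pool $3,240.00 (≈ $20.0000 each)
After Jan 2: 519 on hand, pool $10,023.00 (≈ $19.3121 each)
After Jan 5: 595 on hand, pool $11,467.00 (≈ $19.2723 each)
Jan 6, sell 477: 477/595 × $11,467.00 → $9,192.87
After Jan 9: 264 on hand, pool $4,756.13 (≈ $18.0156 each)
Jan 12, sell 5: 5/264 × $4,756.13 → $90.07
Jan 14, sell 162: 162/259 × $4,666.06 → $2,918.53
Total COGS = $9,192.87 + $90.07 + $2,918.53 = $12,201.47
Ending inventory (cost pool remaining) = $1,747.53
Check: goods available $13,949.00 = COGS $12,201.47 + ending $1,747.53

Ending inventory = $1,747.53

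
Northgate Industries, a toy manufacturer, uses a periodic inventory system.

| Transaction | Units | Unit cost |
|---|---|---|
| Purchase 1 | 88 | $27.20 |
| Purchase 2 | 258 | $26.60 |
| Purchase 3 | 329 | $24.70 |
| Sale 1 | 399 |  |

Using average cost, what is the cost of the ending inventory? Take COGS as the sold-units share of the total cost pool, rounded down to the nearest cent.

Ending inventory = $7,107.60

Sale 1, sell 399: 399/675 × $17,382.70 → $10,275.10
Ending inventory (cost pool remaining) = $7,107.60
Check: goods available $17,382.70 = COGS $10,275.10 + ending $7,107.60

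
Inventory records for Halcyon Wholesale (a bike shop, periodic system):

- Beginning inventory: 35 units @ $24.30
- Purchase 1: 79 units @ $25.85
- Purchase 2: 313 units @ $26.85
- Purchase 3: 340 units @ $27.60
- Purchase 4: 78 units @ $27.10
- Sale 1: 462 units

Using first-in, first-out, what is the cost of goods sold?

COGS = $12,262.70

Sale 1 (462) [FIFO — oldest first]: 35 @ $24.30 + 79 @ $25.85 + 313 @ $26.85 + 35 @ $27.60 = $12,262.70
Ending inventory: 305 @ $27.60 + 78 @ $27.10 = $10,531.80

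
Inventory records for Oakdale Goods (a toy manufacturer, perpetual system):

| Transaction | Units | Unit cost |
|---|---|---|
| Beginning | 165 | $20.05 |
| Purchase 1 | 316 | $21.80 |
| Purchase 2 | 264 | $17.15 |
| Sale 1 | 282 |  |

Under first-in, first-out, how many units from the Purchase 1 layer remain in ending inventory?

Sale 1 (282) [FIFO — oldest first]: 165 @ $20.05 + 117 @ $21.80 = $5,858.85
Ending inventory: 199 @ $21.80 + 264 @ $17.15 = $8,865.80

199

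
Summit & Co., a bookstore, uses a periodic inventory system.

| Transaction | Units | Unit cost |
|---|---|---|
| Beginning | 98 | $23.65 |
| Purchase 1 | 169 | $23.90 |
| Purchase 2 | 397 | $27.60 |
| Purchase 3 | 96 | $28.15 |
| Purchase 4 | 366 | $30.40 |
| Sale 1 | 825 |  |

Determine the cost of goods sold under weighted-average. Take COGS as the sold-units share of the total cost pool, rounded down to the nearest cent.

COGS = $22,817.77

Sale 1, sell 825: 825/1126 × $31,142.80 → $22,817.77
Ending inventory (cost pool remaining) = $8,325.03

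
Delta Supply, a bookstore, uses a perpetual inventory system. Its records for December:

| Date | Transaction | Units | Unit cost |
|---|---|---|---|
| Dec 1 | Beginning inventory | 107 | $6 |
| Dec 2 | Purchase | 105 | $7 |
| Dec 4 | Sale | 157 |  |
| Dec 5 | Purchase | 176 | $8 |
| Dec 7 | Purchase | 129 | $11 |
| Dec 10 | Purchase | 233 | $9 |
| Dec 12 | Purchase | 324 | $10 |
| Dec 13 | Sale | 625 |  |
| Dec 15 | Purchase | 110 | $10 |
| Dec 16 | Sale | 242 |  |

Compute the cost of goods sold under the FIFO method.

Dec 4, 157 sold [FIFO — oldest first]: 107 @ $6 + 50 @ $7 = $992
Dec 13, 625 sold [FIFO — oldest first]: 55 @ $7 + 176 @ $8 + 129 @ $11 + 233 @ $9 + 32 @ $10 = $5,629
Dec 16, 242 sold [FIFO — oldest first]: 242 @ $10 = $2,420
Total COGS = $992 + $5,629 + $2,420 = $9,041
Ending inventory: 50 @ $10 + 110 @ $10 = $1,600

COGS = $9,041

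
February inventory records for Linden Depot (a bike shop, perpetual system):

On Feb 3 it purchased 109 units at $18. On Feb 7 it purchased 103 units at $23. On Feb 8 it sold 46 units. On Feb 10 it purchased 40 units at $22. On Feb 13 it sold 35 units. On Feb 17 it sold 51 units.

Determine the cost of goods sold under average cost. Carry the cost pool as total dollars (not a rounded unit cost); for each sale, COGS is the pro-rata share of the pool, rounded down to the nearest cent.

After Feb 3: 109 on hand, pool $1,962.00 (≈ $18.0000 each)
After Feb 7: 212 on hand, pool $4,331.00 (≈ $20.4292 each)
Feb 8, sell 46: 46/212 × $4,331.00 → $939.74
After Feb 10: 206 on hand, pool $4,271.26 (≈ $20.7343 each)
Feb 13, sell 35: 35/206 × $4,271.26 → $725.69
Feb 17, sell 51: 51/171 × $3,545.57 → $1,057.45
Total COGS = $939.74 + $725.69 + $1,057.45 = $2,722.88
Ending inventory (cost pool remaining) = $2,488.12

COGS = $2,722.88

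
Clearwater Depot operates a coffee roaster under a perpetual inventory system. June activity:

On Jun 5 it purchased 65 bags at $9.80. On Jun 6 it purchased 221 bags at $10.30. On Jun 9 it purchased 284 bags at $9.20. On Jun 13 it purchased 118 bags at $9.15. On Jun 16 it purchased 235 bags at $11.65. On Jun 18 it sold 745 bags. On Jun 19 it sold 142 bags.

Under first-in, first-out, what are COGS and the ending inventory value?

COGS = $8,924.15; ending inventory = $419.40

Jun 18, 745 sold [FIFO — oldest first]: 65 @ $9.80 + 221 @ $10.30 + 284 @ $9.20 + 118 @ $9.15 + 57 @ $11.65 = $7,269.85
Jun 19, 142 sold [FIFO — oldest first]: 142 @ $11.65 = $1,654.30
Total COGS = $7,269.85 + $1,654.30 = $8,924.15
Ending inventory: 36 @ $11.65 = $419.40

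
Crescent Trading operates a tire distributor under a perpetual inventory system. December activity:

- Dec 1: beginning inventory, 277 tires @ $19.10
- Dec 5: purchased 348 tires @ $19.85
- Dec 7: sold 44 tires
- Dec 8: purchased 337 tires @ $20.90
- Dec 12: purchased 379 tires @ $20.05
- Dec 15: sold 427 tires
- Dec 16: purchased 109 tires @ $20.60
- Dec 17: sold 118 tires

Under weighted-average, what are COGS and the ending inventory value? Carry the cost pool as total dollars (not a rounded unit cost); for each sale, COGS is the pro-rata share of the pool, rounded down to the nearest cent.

After Dec 1: 277 on hand, pool $5,290.70 (≈ $19.1000 each)
After Dec 5: 625 on hand, pool $12,198.50 (≈ $19.5176 each)
Dec 7, sell 44: 44/625 × $12,198.50 → $858.77
After Dec 8: 918 on hand, pool $18,383.03 (≈ $20.0251 each)
After Dec 12: 1297 on hand, pool $25,981.98 (≈ $20.0324 each)
Dec 15, sell 427: 427/1297 × $25,981.98 → $8,553.82
After Dec 16: 979 on hand, pool $19,673.56 (≈ $20.0956 each)
Dec 17, sell 118: 118/979 × $19,673.56 → $2,371.27
Total COGS = $858.77 + $8,553.82 + $2,371.27 = $11,783.86
Ending inventory (cost pool remaining) = $17,302.29

COGS = $11,783.86; ending inventory = $17,302.29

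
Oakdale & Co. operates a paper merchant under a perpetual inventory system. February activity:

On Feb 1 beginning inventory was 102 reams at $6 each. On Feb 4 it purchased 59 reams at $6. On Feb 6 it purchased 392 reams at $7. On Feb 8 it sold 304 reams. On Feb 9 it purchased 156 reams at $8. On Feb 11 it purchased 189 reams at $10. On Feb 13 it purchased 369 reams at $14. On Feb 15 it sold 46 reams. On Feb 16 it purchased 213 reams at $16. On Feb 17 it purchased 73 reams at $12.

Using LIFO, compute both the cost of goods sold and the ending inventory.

COGS = $2,772; ending inventory = $13,526

Feb 8, 304 sold [LIFO — newest first]: 304 @ $7 = $2,128
Feb 15, 46 sold [LIFO — newest first]: 46 @ $14 = $644
Total COGS = $2,128 + $644 = $2,772
Ending inventory: 102 @ $6 + 59 @ $6 + 88 @ $7 + 156 @ $8 + 189 @ $10 + 323 @ $14 + 213 @ $16 + 73 @ $12 = $13,526
Check: goods available $16,298 = COGS $2,772 + ending $13,526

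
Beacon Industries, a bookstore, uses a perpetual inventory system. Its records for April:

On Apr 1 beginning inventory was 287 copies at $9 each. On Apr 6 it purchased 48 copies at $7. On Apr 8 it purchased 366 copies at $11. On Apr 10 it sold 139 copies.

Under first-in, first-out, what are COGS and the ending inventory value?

Apr 10, 139 sold [FIFO — oldest first]: 139 @ $9 = $1,251
Ending inventory: 148 @ $9 + 48 @ $7 + 366 @ $11 = $5,694
Check: goods available $6,945 = COGS $1,251 + ending $5,694

COGS = $1,251; ending inventory = $5,694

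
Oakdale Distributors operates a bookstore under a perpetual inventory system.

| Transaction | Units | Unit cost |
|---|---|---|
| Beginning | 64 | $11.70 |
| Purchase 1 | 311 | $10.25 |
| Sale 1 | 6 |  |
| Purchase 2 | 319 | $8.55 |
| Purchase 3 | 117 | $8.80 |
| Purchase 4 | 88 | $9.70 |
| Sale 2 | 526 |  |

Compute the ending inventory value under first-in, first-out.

Ending inventory = $3,268.30

Sale 1 (6) [FIFO — oldest first]: 6 @ $11.70 = $70.20
Sale 2 (526) [FIFO — oldest first]: 58 @ $11.70 + 311 @ $10.25 + 157 @ $8.55 = $5,208.70
Total COGS = $70.20 + $5,208.70 = $5,278.90
Ending inventory: 162 @ $8.55 + 117 @ $8.80 + 88 @ $9.70 = $3,268.30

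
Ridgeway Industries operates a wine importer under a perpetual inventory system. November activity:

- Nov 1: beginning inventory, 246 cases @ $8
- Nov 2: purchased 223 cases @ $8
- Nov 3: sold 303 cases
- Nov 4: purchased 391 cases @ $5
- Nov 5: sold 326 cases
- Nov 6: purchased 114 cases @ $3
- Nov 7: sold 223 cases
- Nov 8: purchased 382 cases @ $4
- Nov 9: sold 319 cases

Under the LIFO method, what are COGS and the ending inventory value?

COGS = $6,349; ending inventory = $1,228

Nov 3, 303 sold [LIFO — newest first]: 223 @ $8 + 80 @ $8 = $2,424
Nov 5, 326 sold [LIFO — newest first]: 326 @ $5 = $1,630
Nov 7, 223 sold [LIFO — newest first]: 114 @ $3 + 65 @ $5 + 44 @ $8 = $1,019
Nov 9, 319 sold [LIFO — newest first]: 319 @ $4 = $1,276
Total COGS = $2,424 + $1,630 + $1,019 + $1,276 = $6,349
Ending inventory: 122 @ $8 + 63 @ $4 = $1,228
Check: goods available $7,577 = COGS $6,349 + ending $1,228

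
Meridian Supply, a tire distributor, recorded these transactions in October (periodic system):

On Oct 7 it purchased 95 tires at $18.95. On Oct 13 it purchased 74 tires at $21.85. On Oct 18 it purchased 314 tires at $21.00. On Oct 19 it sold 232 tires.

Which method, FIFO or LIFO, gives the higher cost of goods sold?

LIFO

FIFO COGS: 95 @ $18.95 + 74 @ $21.85 + 63 @ $21.00 = $4,740.15
LIFO COGS: 232 @ $21.00 = $4,872.00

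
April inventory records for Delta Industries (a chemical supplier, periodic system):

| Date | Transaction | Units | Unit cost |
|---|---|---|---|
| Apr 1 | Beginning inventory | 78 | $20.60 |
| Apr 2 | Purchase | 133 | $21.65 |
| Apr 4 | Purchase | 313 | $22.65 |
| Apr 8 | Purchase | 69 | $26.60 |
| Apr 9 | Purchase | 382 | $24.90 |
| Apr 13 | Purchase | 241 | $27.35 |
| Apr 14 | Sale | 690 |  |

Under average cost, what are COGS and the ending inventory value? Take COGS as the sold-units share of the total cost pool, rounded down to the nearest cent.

COGS = $16,747.39; ending inventory = $12,766.86

Apr 14, sell 690: 690/1216 × $29,514.25 → $16,747.39
Ending inventory (cost pool remaining) = $12,766.86
Check: goods available $29,514.25 = COGS $16,747.39 + ending $12,766.86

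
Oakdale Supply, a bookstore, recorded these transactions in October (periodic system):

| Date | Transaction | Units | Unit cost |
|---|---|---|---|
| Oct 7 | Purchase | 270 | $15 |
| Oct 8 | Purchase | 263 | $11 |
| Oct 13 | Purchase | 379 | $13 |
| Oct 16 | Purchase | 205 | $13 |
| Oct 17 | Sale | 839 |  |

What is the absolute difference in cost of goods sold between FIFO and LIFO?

FIFO COGS: 270 @ $15 + 263 @ $11 + 306 @ $13 = $10,921
LIFO COGS: 205 @ $13 + 379 @ $13 + 255 @ $11 = $10,397
Difference = |$10,921 − $10,397| = $524

$524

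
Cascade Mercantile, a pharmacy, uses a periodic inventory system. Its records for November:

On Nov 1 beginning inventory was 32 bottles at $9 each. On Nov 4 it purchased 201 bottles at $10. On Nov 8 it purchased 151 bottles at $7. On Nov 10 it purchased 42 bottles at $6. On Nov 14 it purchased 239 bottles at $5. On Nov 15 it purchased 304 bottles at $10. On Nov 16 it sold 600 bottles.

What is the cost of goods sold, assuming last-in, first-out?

Nov 16, 600 sold [LIFO — newest first]: 304 @ $10 + 239 @ $5 + 42 @ $6 + 15 @ $7 = $4,592
Ending inventory: 32 @ $9 + 201 @ $10 + 136 @ $7 = $3,250
Check: goods available $7,842 = COGS $4,592 + ending $3,250

COGS = $4,592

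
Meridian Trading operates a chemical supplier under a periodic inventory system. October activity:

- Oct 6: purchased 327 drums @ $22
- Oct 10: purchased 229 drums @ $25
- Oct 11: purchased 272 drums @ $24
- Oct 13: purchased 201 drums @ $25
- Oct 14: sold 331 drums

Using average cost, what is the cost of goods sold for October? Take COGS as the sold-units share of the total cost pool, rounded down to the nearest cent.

Oct 14, sell 331: 331/1029 × $24,472.00 → $7,871.94
Ending inventory (cost pool remaining) = $16,600.06

COGS = $7,871.94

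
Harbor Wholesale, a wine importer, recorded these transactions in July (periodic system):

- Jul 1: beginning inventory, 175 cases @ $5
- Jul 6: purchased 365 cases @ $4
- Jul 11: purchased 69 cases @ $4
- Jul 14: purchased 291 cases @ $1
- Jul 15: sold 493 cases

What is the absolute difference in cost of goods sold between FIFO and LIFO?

$1,048

FIFO COGS: 175 @ $5 + 318 @ $4 = $2,147
LIFO COGS: 291 @ $1 + 69 @ $4 + 133 @ $4 = $1,099
Difference = |$2,147 − $1,099| = $1,048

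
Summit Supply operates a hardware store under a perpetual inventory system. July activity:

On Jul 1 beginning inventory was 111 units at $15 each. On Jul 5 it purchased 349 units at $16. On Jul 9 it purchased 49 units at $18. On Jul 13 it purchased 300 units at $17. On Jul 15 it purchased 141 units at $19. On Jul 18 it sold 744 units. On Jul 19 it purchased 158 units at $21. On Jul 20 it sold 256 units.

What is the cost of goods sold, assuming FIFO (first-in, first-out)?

COGS = $16,960

Jul 18, 744 sold [FIFO — oldest first]: 111 @ $15 + 349 @ $16 + 49 @ $18 + 235 @ $17 = $12,126
Jul 20, 256 sold [FIFO — oldest first]: 65 @ $17 + 141 @ $19 + 50 @ $21 = $4,834
Total COGS = $12,126 + $4,834 = $16,960
Ending inventory: 108 @ $21 = $2,268
Check: goods available $19,228 = COGS $16,960 + ending $2,268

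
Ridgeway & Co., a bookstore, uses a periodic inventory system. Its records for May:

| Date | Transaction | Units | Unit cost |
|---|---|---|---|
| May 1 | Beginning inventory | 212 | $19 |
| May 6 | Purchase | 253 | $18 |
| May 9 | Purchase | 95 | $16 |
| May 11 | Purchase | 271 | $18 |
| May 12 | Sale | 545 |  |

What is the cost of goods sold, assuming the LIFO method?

COGS = $9,620

May 12, 545 sold [LIFO — newest first]: 271 @ $18 + 95 @ $16 + 179 @ $18 = $9,620
Ending inventory: 212 @ $19 + 74 @ $18 = $5,360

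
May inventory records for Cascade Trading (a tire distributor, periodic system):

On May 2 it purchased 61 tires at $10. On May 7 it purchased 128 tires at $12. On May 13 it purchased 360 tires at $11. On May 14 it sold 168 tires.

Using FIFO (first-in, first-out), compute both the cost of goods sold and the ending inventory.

COGS = $1,894; ending inventory = $4,212

May 14, 168 sold [FIFO — oldest first]: 61 @ $10 + 107 @ $12 = $1,894
Ending inventory: 21 @ $12 + 360 @ $11 = $4,212
Check: goods available $6,106 = COGS $1,894 + ending $4,212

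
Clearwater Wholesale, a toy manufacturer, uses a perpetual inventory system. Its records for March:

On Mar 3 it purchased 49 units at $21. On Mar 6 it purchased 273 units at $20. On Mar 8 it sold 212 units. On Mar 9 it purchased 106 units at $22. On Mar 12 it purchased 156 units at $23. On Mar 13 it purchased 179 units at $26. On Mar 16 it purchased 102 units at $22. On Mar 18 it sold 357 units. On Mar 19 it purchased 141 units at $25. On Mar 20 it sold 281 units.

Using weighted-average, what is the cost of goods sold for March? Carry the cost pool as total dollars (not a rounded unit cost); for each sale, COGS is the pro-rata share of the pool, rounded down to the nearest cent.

COGS = $19,140.78

After Mar 3: 49 on hand, pool $1,029.00 (≈ $21.0000 each)
After Mar 6: 322 on hand, pool $6,489.00 (≈ $20.1522 each)
Mar 8, sell 212: 212/322 × $6,489.00 → $4,272.26
After Mar 9: 216 on hand, pool $4,548.74 (≈ $21.0590 each)
After Mar 12: 372 on hand, pool $8,136.74 (≈ $21.8730 each)
After Mar 13: 551 on hand, pool $12,790.74 (≈ $23.2137 each)
After Mar 16: 653 on hand, pool $15,034.74 (≈ $23.0241 each)
Mar 18, sell 357: 357/653 × $15,034.74 → $8,219.60
After Mar 19: 437 on hand, pool $10,340.14 (≈ $23.6616 each)
Mar 20, sell 281: 281/437 × $10,340.14 → $6,648.92
Total COGS = $4,272.26 + $8,219.60 + $6,648.92 = $19,140.78
Ending inventory (cost pool remaining) = $3,691.22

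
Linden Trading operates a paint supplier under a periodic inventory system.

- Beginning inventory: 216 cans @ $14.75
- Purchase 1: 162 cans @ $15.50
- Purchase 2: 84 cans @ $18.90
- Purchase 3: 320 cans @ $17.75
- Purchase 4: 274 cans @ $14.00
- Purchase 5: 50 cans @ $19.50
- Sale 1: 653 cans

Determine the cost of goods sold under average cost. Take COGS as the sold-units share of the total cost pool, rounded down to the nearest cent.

Sale 1, sell 653: 653/1106 × $17,775.60 → $10,494.99
Ending inventory (cost pool remaining) = $7,280.61

COGS = $10,494.99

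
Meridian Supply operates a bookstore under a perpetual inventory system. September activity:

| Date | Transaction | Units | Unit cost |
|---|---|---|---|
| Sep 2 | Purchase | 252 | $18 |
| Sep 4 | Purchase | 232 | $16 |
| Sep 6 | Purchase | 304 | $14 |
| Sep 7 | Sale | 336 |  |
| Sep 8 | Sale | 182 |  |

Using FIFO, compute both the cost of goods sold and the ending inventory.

Sep 7, 336 sold [FIFO — oldest first]: 252 @ $18 + 84 @ $16 = $5,880
Sep 8, 182 sold [FIFO — oldest first]: 148 @ $16 + 34 @ $14 = $2,844
Total COGS = $5,880 + $2,844 = $8,724
Ending inventory: 270 @ $14 = $3,780

COGS = $8,724; ending inventory = $3,780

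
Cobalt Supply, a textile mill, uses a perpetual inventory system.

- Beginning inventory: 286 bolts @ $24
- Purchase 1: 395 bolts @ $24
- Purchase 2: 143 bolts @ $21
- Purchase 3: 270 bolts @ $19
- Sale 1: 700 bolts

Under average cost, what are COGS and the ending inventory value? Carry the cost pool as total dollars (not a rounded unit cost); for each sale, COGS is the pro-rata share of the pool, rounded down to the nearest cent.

After Beginning: 286 on hand, pool $6,864.00 (≈ $24.0000 each)
After Purchase 1: 681 on hand, pool $16,344.00 (≈ $24.0000 each)
After Purchase 2: 824 on hand, pool $19,347.00 (≈ $23.4794 each)
After Purchase 3: 1094 on hand, pool $24,477.00 (≈ $22.3739 each)
Sale 1, sell 700: 700/1094 × $24,477.00 → $15,661.70
Ending inventory (cost pool remaining) = $8,815.30

COGS = $15,661.70; ending inventory = $8,815.30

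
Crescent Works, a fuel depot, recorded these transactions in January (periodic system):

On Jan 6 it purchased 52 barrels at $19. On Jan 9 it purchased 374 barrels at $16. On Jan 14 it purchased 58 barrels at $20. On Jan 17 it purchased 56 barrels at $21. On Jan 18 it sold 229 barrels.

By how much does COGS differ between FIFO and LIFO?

$356

FIFO COGS: 52 @ $19 + 177 @ $16 = $3,820
LIFO COGS: 56 @ $21 + 58 @ $20 + 115 @ $16 = $4,176
Difference = |$3,820 − $4,176| = $356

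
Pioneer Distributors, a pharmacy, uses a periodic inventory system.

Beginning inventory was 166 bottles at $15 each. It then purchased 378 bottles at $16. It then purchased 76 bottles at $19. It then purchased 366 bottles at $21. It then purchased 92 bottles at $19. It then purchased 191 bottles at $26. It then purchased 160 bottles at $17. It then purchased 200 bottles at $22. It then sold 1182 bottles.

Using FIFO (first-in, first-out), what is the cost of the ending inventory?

Ending inventory = $9,382

Sale 1 (1182) [FIFO — oldest first]: 166 @ $15 + 378 @ $16 + 76 @ $19 + 366 @ $21 + 92 @ $19 + 104 @ $26 = $22,120
Ending inventory: 87 @ $26 + 160 @ $17 + 200 @ $22 = $9,382
Check: goods available $31,502 = COGS $22,120 + ending $9,382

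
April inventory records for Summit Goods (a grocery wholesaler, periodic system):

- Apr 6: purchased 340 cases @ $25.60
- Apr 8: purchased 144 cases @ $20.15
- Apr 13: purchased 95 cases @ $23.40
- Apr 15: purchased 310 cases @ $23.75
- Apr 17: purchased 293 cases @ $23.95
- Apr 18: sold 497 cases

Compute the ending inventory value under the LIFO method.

Ending inventory = $16,346.10

Apr 18, 497 sold [LIFO — newest first]: 293 @ $23.95 + 204 @ $23.75 = $11,862.35
Ending inventory: 340 @ $25.60 + 144 @ $20.15 + 95 @ $23.40 + 106 @ $23.75 = $16,346.10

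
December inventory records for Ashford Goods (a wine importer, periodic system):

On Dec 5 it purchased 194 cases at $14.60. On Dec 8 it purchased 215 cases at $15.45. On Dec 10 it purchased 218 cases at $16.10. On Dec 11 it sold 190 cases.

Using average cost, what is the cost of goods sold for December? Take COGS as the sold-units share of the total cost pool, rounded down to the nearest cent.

Dec 11, sell 190: 190/627 × $9,663.95 → $2,928.46
Ending inventory (cost pool remaining) = $6,735.49
Check: goods available $9,663.95 = COGS $2,928.46 + ending $6,735.49

COGS = $2,928.46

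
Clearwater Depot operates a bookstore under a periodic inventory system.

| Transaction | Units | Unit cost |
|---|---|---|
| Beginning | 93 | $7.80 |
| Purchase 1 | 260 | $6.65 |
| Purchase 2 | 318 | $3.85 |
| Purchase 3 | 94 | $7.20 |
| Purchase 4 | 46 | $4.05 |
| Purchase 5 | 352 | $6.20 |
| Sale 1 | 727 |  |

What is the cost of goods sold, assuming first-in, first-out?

Sale 1 (727) [FIFO — oldest first]: 93 @ $7.80 + 260 @ $6.65 + 318 @ $3.85 + 56 @ $7.20 = $4,081.90
Ending inventory: 38 @ $7.20 + 46 @ $4.05 + 352 @ $6.20 = $2,642.30

COGS = $4,081.90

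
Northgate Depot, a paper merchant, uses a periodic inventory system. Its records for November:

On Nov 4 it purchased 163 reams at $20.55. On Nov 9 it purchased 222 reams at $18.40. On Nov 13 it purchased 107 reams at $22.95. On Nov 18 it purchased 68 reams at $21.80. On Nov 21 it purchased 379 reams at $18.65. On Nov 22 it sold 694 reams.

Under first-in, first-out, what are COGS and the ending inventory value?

COGS = $13,871.60; ending inventory = $4,569.25

Nov 22, 694 sold [FIFO — oldest first]: 163 @ $20.55 + 222 @ $18.40 + 107 @ $22.95 + 68 @ $21.80 + 134 @ $18.65 = $13,871.60
Ending inventory: 245 @ $18.65 = $4,569.25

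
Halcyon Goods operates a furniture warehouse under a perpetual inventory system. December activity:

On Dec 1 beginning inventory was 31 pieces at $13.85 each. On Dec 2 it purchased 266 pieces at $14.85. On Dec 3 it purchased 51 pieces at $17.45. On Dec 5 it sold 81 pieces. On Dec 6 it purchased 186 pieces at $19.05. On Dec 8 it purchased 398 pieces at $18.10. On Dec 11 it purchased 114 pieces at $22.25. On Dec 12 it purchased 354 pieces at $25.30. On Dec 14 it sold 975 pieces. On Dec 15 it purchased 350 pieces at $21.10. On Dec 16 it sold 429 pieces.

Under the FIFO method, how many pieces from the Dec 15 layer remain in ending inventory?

Dec 5, 81 sold [FIFO — oldest first]: 31 @ $13.85 + 50 @ $14.85 = $1,171.85
Dec 14, 975 sold [FIFO — oldest first]: 216 @ $14.85 + 51 @ $17.45 + 186 @ $19.05 + 398 @ $18.10 + 114 @ $22.25 + 10 @ $25.30 = $17,634.15
Dec 16, 429 sold [FIFO — oldest first]: 344 @ $25.30 + 85 @ $21.10 = $10,496.70
Total COGS = $1,171.85 + $17,634.15 + $10,496.70 = $29,302.70
Ending inventory: 265 @ $21.10 = $5,591.50

265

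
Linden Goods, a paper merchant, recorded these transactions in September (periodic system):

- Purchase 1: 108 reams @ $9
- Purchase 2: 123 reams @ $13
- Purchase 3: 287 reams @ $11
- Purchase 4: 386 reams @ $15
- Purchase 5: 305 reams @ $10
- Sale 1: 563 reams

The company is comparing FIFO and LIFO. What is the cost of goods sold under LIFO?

FIFO COGS: 108 @ $9 + 123 @ $13 + 287 @ $11 + 45 @ $15 = $6,403
LIFO COGS: 305 @ $10 + 258 @ $15 = $6,920

COGS = $6,920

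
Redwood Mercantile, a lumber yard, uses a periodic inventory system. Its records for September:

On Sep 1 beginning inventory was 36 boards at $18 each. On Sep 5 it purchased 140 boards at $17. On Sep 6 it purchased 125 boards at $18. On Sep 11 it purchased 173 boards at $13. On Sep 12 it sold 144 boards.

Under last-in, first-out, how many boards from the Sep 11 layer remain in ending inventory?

Sep 12, 144 sold [LIFO — newest first]: 144 @ $13 = $1,872
Ending inventory: 36 @ $18 + 140 @ $17 + 125 @ $18 + 29 @ $13 = $5,655

29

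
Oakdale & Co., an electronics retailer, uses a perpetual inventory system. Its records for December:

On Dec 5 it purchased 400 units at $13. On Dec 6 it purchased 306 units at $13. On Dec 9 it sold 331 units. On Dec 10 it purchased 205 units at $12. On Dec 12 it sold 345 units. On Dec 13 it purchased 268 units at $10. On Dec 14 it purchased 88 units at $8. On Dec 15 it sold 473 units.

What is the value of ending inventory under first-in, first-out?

Ending inventory = $1,004

Dec 9, 331 sold [FIFO — oldest first]: 331 @ $13 = $4,303
Dec 12, 345 sold [FIFO — oldest first]: 69 @ $13 + 276 @ $13 = $4,485
Dec 15, 473 sold [FIFO — oldest first]: 30 @ $13 + 205 @ $12 + 238 @ $10 = $5,230
Total COGS = $4,303 + $4,485 + $5,230 = $14,018
Ending inventory: 30 @ $10 + 88 @ $8 = $1,004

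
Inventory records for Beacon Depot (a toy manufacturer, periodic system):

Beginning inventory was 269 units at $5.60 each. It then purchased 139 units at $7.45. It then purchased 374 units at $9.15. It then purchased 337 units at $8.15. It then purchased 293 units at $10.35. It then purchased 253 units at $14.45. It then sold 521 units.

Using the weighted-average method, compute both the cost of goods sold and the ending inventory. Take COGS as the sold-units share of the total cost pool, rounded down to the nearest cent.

Sale 1, sell 521: 521/1665 × $15,399.00 → $4,818.54
Ending inventory (cost pool remaining) = $10,580.46

COGS = $4,818.54; ending inventory = $10,580.46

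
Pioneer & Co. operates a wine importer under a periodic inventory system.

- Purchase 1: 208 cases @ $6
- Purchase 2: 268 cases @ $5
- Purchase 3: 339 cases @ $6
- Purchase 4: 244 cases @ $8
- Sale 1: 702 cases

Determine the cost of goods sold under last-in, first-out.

COGS = $4,581

Sale 1 (702) [LIFO — newest first]: 244 @ $8 + 339 @ $6 + 119 @ $5 = $4,581
Ending inventory: 208 @ $6 + 149 @ $5 = $1,993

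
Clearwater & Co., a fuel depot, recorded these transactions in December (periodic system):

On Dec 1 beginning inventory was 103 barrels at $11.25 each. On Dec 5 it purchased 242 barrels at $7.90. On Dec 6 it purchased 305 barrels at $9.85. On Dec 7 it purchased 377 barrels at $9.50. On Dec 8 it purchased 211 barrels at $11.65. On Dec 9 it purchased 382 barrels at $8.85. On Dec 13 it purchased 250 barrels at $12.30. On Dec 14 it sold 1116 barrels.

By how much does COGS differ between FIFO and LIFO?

FIFO COGS: 103 @ $11.25 + 242 @ $7.90 + 305 @ $9.85 + 377 @ $9.50 + 89 @ $11.65 = $10,693.15
LIFO COGS: 250 @ $12.30 + 382 @ $8.85 + 211 @ $11.65 + 273 @ $9.50 = $11,507.35
Difference = |$10,693.15 − $11,507.35| = $814.20

$814.20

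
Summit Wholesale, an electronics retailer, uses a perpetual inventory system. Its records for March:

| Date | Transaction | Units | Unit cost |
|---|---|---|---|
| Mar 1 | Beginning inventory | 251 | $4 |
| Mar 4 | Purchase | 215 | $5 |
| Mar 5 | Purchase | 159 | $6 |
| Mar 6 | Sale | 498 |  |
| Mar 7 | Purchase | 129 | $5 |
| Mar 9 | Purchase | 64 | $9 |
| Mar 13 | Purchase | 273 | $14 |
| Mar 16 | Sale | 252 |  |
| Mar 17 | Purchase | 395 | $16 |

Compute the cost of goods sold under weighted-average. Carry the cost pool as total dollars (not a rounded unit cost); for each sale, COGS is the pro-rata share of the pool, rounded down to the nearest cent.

After Mar 1: 251 on hand, pool $1,004.00 (≈ $4.0000 each)
After Mar 4: 466 on hand, pool $2,079.00 (≈ $4.4614 each)
After Mar 5: 625 on hand, pool $3,033.00 (≈ $4.8528 each)
Mar 6, sell 498: 498/625 × $3,033.00 → $2,416.69
After Mar 7: 256 on hand, pool $1,261.31 (≈ $4.9270 each)
After Mar 9: 320 on hand, pool $1,837.31 (≈ $5.7416 each)
After Mar 13: 593 on hand, pool $5,659.31 (≈ $9.5435 each)
Mar 16, sell 252: 252/593 × $5,659.31 → $2,404.96
After Mar 17: 736 on hand, pool $9,574.35 (≈ $13.0086 each)
Total COGS = $2,416.69 + $2,404.96 = $4,821.65
Ending inventory (cost pool remaining) = $9,574.35
Check: goods available $14,396.00 = COGS $4,821.65 + ending $9,574.35

COGS = $4,821.65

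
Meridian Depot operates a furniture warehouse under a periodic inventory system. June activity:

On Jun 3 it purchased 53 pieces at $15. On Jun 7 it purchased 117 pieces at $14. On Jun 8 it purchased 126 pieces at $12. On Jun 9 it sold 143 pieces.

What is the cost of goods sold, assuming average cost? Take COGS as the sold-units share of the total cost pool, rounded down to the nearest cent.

COGS = $1,905.86

Jun 9, sell 143: 143/296 × $3,945.00 → $1,905.86
Ending inventory (cost pool remaining) = $2,039.14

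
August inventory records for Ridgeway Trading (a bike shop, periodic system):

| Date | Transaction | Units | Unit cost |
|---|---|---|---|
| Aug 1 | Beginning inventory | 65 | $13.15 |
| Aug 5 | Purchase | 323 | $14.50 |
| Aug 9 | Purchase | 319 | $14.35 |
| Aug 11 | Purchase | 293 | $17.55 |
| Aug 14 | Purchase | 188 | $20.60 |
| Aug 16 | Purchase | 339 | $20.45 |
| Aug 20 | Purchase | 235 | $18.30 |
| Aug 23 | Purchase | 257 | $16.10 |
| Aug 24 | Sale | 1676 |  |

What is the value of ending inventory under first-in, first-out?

Aug 24, 1676 sold [FIFO — oldest first]: 65 @ $13.15 + 323 @ $14.50 + 319 @ $14.35 + 293 @ $17.55 + 188 @ $20.60 + 339 @ $20.45 + 149 @ $18.30 = $28,790.10
Ending inventory: 86 @ $18.30 + 257 @ $16.10 = $5,711.50
Check: goods available $34,501.60 = COGS $28,790.10 + ending $5,711.50

Ending inventory = $5,711.50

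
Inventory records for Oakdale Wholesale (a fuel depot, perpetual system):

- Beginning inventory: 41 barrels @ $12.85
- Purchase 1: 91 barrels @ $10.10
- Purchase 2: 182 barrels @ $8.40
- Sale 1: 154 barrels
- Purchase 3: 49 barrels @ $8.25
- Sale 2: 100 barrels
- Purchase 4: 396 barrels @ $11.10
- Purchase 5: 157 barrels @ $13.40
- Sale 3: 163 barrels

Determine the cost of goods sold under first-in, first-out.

COGS = $3,978.40

Sale 1 (154) [FIFO — oldest first]: 41 @ $12.85 + 91 @ $10.10 + 22 @ $8.40 = $1,630.75
Sale 2 (100) [FIFO — oldest first]: 100 @ $8.40 = $840.00
Sale 3 (163) [FIFO — oldest first]: 60 @ $8.40 + 49 @ $8.25 + 54 @ $11.10 = $1,507.65
Total COGS = $1,630.75 + $840.00 + $1,507.65 = $3,978.40
Ending inventory: 342 @ $11.10 + 157 @ $13.40 = $5,900.00
Check: goods available $9,878.40 = COGS $3,978.40 + ending $5,900.00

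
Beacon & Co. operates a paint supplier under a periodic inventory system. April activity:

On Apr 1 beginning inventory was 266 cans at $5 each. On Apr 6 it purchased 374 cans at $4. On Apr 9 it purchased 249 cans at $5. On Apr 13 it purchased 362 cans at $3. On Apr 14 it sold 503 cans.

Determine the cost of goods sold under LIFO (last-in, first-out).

Apr 14, 503 sold [LIFO — newest first]: 362 @ $3 + 141 @ $5 = $1,791
Ending inventory: 266 @ $5 + 374 @ $4 + 108 @ $5 = $3,366
Check: goods available $5,157 = COGS $1,791 + ending $3,366

COGS = $1,791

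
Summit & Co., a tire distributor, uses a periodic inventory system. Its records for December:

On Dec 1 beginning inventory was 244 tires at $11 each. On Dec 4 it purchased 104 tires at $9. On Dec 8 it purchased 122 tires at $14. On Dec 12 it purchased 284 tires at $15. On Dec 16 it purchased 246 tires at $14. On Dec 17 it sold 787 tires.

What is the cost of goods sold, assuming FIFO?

Dec 17, 787 sold [FIFO — oldest first]: 244 @ $11 + 104 @ $9 + 122 @ $14 + 284 @ $15 + 33 @ $14 = $10,050
Ending inventory: 213 @ $14 = $2,982

COGS = $10,050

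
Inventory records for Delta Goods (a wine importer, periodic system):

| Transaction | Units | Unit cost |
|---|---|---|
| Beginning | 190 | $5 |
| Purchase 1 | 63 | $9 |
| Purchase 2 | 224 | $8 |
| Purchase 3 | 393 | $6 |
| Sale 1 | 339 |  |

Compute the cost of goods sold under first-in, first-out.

COGS = $2,205

Sale 1 (339) [FIFO — oldest first]: 190 @ $5 + 63 @ $9 + 86 @ $8 = $2,205
Ending inventory: 138 @ $8 + 393 @ $6 = $3,462
Check: goods available $5,667 = COGS $2,205 + ending $3,462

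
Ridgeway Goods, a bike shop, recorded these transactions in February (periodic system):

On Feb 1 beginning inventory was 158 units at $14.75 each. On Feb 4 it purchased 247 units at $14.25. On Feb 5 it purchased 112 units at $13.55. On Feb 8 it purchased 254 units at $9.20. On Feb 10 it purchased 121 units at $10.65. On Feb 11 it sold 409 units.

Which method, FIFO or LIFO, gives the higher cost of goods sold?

FIFO COGS: 158 @ $14.75 + 247 @ $14.25 + 4 @ $13.55 = $5,904.45
LIFO COGS: 121 @ $10.65 + 254 @ $9.20 + 34 @ $13.55 = $4,086.15

FIFO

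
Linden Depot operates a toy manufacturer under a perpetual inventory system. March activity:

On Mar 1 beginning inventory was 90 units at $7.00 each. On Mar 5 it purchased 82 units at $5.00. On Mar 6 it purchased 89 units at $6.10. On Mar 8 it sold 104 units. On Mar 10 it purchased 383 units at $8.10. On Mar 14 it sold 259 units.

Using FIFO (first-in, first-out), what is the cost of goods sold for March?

COGS = $2,409.10

Mar 8, 104 sold [FIFO — oldest first]: 90 @ $7.00 + 14 @ $5.00 = $700.00
Mar 14, 259 sold [FIFO — oldest first]: 68 @ $5.00 + 89 @ $6.10 + 102 @ $8.10 = $1,709.10
Total COGS = $700.00 + $1,709.10 = $2,409.10
Ending inventory: 281 @ $8.10 = $2,276.10
Check: goods available $4,685.20 = COGS $2,409.10 + ending $2,276.10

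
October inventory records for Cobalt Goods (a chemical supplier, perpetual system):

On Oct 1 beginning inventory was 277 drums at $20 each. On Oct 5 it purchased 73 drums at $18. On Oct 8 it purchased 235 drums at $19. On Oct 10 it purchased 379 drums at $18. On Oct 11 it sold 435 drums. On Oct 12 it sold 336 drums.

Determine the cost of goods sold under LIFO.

COGS = $14,281

Oct 11, 435 sold [LIFO — newest first]: 379 @ $18 + 56 @ $19 = $7,886
Oct 12, 336 sold [LIFO — newest first]: 179 @ $19 + 73 @ $18 + 84 @ $20 = $6,395
Total COGS = $7,886 + $6,395 = $14,281
Ending inventory: 193 @ $20 = $3,860
Check: goods available $18,141 = COGS $14,281 + ending $3,860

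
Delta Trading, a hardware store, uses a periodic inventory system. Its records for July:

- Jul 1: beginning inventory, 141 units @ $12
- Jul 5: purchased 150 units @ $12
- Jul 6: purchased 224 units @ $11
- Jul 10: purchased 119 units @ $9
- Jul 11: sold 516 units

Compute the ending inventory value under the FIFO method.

Jul 11, 516 sold [FIFO — oldest first]: 141 @ $12 + 150 @ $12 + 224 @ $11 + 1 @ $9 = $5,965
Ending inventory: 118 @ $9 = $1,062

Ending inventory = $1,062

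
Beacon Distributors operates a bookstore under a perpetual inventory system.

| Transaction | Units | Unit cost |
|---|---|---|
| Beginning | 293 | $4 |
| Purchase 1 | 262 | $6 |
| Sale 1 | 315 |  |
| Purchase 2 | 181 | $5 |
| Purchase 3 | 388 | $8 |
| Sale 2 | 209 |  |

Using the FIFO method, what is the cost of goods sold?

COGS = $2,558

Sale 1 (315) [FIFO — oldest first]: 293 @ $4 + 22 @ $6 = $1,304
Sale 2 (209) [FIFO — oldest first]: 209 @ $6 = $1,254
Total COGS = $1,304 + $1,254 = $2,558
Ending inventory: 31 @ $6 + 181 @ $5 + 388 @ $8 = $4,195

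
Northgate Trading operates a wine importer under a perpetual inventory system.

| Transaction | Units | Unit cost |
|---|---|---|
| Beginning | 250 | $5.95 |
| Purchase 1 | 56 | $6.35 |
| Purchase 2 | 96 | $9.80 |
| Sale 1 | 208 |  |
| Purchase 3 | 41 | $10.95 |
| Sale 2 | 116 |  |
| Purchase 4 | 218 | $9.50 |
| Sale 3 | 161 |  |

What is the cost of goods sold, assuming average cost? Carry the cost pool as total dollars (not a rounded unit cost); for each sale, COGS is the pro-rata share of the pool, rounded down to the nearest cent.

COGS = $3,748.22

After Beginning: 250 on hand, pool $1,487.50 (≈ $5.9500 each)
After Purchase 1: 306 on hand, pool $1,843.10 (≈ $6.0232 each)
After Purchase 2: 402 on hand, pool $2,783.90 (≈ $6.9251 each)
Sale 1, sell 208: 208/402 × $2,783.90 → $1,440.42
After Purchase 3: 235 on hand, pool $1,792.43 (≈ $7.6274 each)
Sale 2, sell 116: 116/235 × $1,792.43 → $884.77
After Purchase 4: 337 on hand, pool $2,978.66 (≈ $8.8388 each)
Sale 3, sell 161: 161/337 × $2,978.66 → $1,423.03
Total COGS = $1,440.42 + $884.77 + $1,423.03 = $3,748.22
Ending inventory (cost pool remaining) = $1,555.63
Check: goods available $5,303.85 = COGS $3,748.22 + ending $1,555.63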